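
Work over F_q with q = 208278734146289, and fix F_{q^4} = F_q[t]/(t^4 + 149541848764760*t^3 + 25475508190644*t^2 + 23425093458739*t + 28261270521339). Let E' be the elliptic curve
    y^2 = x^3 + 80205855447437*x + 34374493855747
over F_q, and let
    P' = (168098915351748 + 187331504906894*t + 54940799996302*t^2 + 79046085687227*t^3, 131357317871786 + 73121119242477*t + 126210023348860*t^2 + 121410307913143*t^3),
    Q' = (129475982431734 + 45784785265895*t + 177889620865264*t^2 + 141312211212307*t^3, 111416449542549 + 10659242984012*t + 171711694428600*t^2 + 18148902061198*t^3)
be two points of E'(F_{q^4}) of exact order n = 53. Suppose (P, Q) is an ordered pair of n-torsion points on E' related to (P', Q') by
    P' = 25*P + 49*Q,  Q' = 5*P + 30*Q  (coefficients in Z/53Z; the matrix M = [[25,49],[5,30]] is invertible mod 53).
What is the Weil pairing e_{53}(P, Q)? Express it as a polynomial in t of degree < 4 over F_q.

190254886938792 + 149083713495876*t + 26566102696502*t^2 + 37037869510045*t^3

The 53-Weil pairing on E[53] over F_{208278734146289} is alternating-bilinear: e_{53}(P',Q') = e_{53}(P,Q)^det(M).
det M = 25*30 - 49*5 = 505 = 28 (mod 53); 28^{-1} = 36 (mod 53).
Build f_{53,P'} and f_{53,Q'} via the 6-bit ladder of 53=110101_2; evaluate at shifted divisors; quotient in F_{208278734146289^4}.
So e_{53}(P',Q') = 183470573104971 + 56991456222070*t + 13057225958974*t^2 + 90432769152047*t^3.
Finally e_{53}(P,Q) = 190254886938792 + 149083713495876*t + 26566102696502*t^2 + 37037869510045*t^3.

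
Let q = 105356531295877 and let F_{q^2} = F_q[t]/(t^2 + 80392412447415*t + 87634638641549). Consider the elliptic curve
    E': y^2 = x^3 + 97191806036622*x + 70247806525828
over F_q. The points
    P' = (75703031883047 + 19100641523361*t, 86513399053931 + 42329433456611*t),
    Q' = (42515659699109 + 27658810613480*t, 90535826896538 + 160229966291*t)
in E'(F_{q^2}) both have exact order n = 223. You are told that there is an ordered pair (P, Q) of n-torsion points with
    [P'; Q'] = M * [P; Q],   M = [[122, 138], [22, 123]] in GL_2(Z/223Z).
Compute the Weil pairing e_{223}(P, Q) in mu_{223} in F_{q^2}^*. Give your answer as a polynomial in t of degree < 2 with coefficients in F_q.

e_{223}(aP+bQ,cP+dQ) = e_{223}(P,Q)^(ad-bc); with (a,b,c,d)=(122,138,22,123) this gives the det-223 law.
So e_{223}(P,Q) = e_{223}(P',Q')^{96}, since 151*96 = 1 mod 223.
Build f_{223,P'} and f_{223,Q'} via the 8-bit ladder of 223=11011111_2; evaluate at shifted divisors; quotient in F_{105356531295877^2}.
e_{223}(P',Q') = 46056515119154 + 57089320901071*t.
Hence e(P,Q) = 64820638098617 + 102914467394570*t in F_{105356531295877^2}^*.

64820638098617 + 102914467394570*t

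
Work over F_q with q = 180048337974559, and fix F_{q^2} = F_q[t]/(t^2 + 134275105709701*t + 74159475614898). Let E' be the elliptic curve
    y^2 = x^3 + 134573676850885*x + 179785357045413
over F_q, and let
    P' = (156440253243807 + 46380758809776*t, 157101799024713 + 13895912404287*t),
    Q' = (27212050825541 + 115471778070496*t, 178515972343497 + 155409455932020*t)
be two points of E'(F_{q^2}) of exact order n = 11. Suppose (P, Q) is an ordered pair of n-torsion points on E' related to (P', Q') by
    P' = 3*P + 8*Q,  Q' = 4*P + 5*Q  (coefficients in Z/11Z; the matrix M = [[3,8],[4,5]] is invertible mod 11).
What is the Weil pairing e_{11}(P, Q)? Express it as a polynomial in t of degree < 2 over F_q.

178292030407714 + 145572782530760*t

e_{11} is bilinear + alternating on E[11], so e_{11}(3*P + 8*Q, 4*P + 5*Q) = e_{11}(P,Q)^(3*5-8*4).
det(M) mod 11 = 5; its inverse in (Z/11)^* is 9 (check: 5*9 mod 11 = 1).
Build f_{11,P'} and f_{11,Q'} via the 4-bit ladder of 11=1011_2; evaluate at shifted divisors; quotient in F_{180048337974559^2}.
e_{11}(P',Q') = 177836301882232 + 91053458303202*t.
Raise to 9: e(P,Q) = 178292030407714 + 145572782530760*t in mu_{11}.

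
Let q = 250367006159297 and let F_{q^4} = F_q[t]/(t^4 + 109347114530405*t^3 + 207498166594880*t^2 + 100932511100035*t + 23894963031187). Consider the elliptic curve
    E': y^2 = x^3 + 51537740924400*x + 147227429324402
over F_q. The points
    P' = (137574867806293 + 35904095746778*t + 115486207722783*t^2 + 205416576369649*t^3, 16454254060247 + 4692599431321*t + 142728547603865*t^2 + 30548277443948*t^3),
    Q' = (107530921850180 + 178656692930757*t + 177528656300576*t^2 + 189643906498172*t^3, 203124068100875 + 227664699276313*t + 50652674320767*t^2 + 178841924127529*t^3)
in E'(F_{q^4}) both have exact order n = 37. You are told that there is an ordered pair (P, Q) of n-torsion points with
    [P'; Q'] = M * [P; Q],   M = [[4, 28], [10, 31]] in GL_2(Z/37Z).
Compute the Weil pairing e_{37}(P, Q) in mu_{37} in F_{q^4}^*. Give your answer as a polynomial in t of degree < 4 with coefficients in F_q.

e_{37} is bilinear + alternating on E[37], so e_{37}(4*P + 28*Q, 10*P + 31*Q) = e_{37}(P,Q)^(4*31-28*10).
Inverting 29 mod 37: 23. Thus e_{37}(P,Q) = e(P',Q')^{23}.
Build f_{37,P'} and f_{37,Q'} via the 6-bit ladder of 37=100101_2; evaluate at shifted divisors; quotient in F_{250367006159297^4}.
The quotient is 161882084736564 + 125067239718850*t + 141589322299431*t^2 + 188627044205851*t^3.
Thus e_{37}(P,Q) = 191500663865565 + 91906264132802*t + 241586820891937*t^2 + 106128863242681*t^3.

191500663865565 + 91906264132802*t + 241586820891937*t^2 + 106128863242681*t^3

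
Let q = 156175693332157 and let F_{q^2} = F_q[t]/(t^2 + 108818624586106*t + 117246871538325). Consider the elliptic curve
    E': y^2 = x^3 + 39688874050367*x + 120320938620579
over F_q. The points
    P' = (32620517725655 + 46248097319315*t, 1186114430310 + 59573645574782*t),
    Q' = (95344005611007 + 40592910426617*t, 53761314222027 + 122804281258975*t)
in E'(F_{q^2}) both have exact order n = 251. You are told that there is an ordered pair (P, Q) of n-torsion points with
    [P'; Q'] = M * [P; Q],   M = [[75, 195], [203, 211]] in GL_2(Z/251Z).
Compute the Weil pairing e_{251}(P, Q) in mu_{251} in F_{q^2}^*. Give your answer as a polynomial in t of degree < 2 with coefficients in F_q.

120250232963588 + 39994201652122*t

The 251-Weil pairing on E[251] over F_{156175693332157} is alternating-bilinear: e_{251}(P',Q') = e_{251}(P,Q)^det(M).
So e_{251}(P,Q) = e_{251}(P',Q')^{189}, since 85*189 = 1 mod 251.
Miller loop for e_{251} over F_{156175693332157^2}: bits of 251 = 11111011; 7 double steps + 6 add steps, l/v at each.
The quotient is 10860171256264 + 34406652601595*t.
Hence e(P,Q) = 120250232963588 + 39994201652122*t in F_{156175693332157^2}^*.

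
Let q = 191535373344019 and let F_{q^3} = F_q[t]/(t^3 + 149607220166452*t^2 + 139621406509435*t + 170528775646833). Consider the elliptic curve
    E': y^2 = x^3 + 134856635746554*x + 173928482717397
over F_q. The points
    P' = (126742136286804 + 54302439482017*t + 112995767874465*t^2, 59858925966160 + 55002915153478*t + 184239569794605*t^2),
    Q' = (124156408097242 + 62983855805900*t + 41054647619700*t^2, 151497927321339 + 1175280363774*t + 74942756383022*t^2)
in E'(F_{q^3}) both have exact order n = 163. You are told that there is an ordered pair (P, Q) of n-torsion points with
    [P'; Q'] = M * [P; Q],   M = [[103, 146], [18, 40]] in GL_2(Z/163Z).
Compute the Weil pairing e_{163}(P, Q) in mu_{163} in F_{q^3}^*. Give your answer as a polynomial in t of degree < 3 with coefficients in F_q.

e_{163}(aP+bQ,cP+dQ) = e_{163}(P,Q)^(ad-bc); with (a,b,c,d)=(103,146,18,40) this gives the det-163 law.
Hence e(P,Q) = e(P',Q')^{150} where 150 = 25^{-1} mod 163.
Build f_{163,P'} and f_{163,Q'} via the 8-bit ladder of 163=10100011_2; evaluate at shifted divisors; quotient in F_{191535373344019^3}.
f_P(D_Q)/f_Q(D_P) = 34402499327989 + 30933738661898*t + 184599198062714*t^2.
Thus e_{163}(P,Q) = 158356831450022 + 75832750194519*t + 43809734953072*t^2.

158356831450022 + 75832750194519*t + 43809734953072*t^2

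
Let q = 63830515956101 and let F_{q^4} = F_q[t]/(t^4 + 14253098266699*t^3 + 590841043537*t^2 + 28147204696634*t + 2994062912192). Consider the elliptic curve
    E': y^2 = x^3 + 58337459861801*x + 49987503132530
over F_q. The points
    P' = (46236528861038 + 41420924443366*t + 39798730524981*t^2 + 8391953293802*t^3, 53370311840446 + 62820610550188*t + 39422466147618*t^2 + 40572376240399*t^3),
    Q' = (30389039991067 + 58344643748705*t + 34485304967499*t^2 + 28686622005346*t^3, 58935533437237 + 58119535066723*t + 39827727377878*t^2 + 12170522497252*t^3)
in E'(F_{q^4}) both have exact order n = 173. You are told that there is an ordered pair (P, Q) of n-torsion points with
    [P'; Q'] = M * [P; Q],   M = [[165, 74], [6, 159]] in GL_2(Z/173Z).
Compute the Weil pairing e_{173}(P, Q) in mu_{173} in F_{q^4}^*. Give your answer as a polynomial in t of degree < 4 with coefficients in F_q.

61961155937428 + 17943924481787*t + 47061574616263*t^2 + 45694233432924*t^3

e_{173}(aP+bQ,cP+dQ) = e_{173}(P,Q)^(ad-bc); with (a,b,c,d)=(165,74,6,159) this gives the det-173 law.
Hence e(P,Q) = e(P',Q')^{136} where 136 = 14^{-1} mod 173.
Run Miller on y^2=x^3+58337459861801*x+49987503132530 over F_{63830515956101}: ladder 10101101 (8 bits); e = f_P(D_Q)/f_Q(D_P).
e_{173}(P',Q') = 55152439055425 + 56344745082733*t + 41995462230398*t^2 + 17695493161923*t^3.
Raise to 136: e(P,Q) = 61961155937428 + 17943924481787*t + 47061574616263*t^2 + 45694233432924*t^3 in mu_{173}.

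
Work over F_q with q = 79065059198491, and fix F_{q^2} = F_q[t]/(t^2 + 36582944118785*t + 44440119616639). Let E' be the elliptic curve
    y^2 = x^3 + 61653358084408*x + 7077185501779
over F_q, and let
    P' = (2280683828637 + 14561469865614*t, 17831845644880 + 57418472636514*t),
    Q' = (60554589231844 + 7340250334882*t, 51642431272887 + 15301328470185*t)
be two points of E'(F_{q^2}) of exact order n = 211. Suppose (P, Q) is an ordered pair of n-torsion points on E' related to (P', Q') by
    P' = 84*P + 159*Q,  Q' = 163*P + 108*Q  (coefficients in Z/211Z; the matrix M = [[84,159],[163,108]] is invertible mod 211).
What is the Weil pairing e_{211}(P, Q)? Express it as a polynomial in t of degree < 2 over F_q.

18334790650236 + 48867891333487*t

The 211-Weil pairing on E[211] over F_{79065059198491} is alternating-bilinear: e_{211}(P',Q') = e_{211}(P,Q)^det(M).
Hence e(P,Q) = e(P',Q')^{205} where 205 = 35^{-1} mod 211.
Run Miller on y^2=x^3+61653358084408*x+7077185501779 over F_{79065059198491}: ladder 11010011 (8 bits); e = f_P(D_Q)/f_Q(D_P).
f_P(D_Q)/f_Q(D_P) = 76240407150472 + 46109138295615*t.
Finally e_{211}(P,Q) = 18334790650236 + 48867891333487*t.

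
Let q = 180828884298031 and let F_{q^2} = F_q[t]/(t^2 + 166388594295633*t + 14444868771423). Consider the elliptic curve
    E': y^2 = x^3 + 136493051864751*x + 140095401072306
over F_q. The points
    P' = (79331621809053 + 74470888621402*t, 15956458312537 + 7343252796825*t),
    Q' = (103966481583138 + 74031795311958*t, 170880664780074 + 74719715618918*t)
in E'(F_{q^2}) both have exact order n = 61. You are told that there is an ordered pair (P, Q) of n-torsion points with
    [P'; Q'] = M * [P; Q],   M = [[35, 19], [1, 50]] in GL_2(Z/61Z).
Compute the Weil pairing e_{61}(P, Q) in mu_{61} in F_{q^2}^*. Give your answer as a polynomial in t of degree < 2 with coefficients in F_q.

51090700590443 + 108373107203070*t

Alternating bilinearity on E[61] (values in mu_{61} in F_{180828884298031^2}) gives e(P',Q') = e(P,Q)^det(M).
So e_{61}(P,Q) = e_{61}(P',Q')^{8}, since 23*8 = 1 mod 61.
Double-and-add over 111101: 6-1 doublings, 5-1 additions; each step l_{T,T}/v_{2T} or l_{T,P'}/v at Q'+S for random S.
e_{61}(P',Q') = 143597963941229 + 137632174226147*t.
Thus e_{61}(P,Q) = 51090700590443 + 108373107203070*t.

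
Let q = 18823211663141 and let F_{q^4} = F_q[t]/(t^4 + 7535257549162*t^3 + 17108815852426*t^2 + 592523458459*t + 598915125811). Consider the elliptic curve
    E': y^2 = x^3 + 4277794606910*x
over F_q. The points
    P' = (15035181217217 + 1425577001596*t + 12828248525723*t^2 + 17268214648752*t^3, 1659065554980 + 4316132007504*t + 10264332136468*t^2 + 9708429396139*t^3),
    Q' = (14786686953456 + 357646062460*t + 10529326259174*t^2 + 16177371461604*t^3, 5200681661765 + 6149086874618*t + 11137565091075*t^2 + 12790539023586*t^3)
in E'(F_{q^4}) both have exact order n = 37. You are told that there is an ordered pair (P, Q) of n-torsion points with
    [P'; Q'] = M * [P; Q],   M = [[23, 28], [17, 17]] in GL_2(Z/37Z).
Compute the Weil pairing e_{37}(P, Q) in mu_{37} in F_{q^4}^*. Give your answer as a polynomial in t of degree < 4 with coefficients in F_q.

12297309543117 + 10060599958123*t + 1844466683826*t^2 + 17104078469029*t^3

Alternating bilinearity on E[37] (values in mu_{37} in F_{18823211663141^4}) gives e(P',Q') = e(P,Q)^det(M).
So e_{37}(P,Q) = e_{37}(P',Q')^{10}, since 26*10 = 1 mod 37.
Miller loop for e_{37} over F_{18823211663141^4}: bits of 37 = 100101; 5 double steps + 2 add steps, l/v at each.
e_{37}(P',Q') = 10548672963352 + 3143703913106*t + 8553055076162*t^2 + 3348395753081*t^3.
(10548672963352 + 3143703913106*t + 8553055076162*t^2 + 3348395753081*t^3)^{10} mod (18823211663141,f) = 12297309543117 + 10060599958123*t + 1844466683826*t^2 + 17104078469029*t^3.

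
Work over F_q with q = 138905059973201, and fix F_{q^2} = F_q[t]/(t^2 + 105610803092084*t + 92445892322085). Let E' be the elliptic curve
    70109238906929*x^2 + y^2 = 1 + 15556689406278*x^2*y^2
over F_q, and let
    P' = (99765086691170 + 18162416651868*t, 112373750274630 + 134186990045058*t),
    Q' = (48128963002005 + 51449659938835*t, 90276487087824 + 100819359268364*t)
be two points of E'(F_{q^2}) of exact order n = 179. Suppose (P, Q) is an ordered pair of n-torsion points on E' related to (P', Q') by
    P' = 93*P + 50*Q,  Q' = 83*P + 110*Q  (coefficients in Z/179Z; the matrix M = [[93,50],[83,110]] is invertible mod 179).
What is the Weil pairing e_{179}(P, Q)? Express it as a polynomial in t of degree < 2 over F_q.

21844441095921 + 132043092715973*t

Since e_{179}(P,P)=e_{179}(Q,Q)=1 and e_{179}(Q,P)=e_{179}(P,Q)^{-1}, expanding e_{179}(93*P + 50*Q,83*P + 110*Q) leaves e(P,Q)^det(M).
So e_{179}(P,Q) = e_{179}(P',Q')^{149}, since 173*149 = 1 mod 179.
Map (x,y)_Ed via u=(1+y)/(1-y), v=(1+y)/((1-y)x) to Montgomery A=83917427516497,B=55712337526313; then to (a',b')=(33426412509161,84583764240950).
8-bit Miller (10110011) on E'/F_{138905059973201} with a'=33426412509161, b'=84583764240950: accumulate tangent/chord ratios at Q'+S and P'+S'.
So e_{179}(P',Q') = 8295723276865 + 84394556797931*t.
Thus e_{179}(P,Q) = 21844441095921 + 132043092715973*t.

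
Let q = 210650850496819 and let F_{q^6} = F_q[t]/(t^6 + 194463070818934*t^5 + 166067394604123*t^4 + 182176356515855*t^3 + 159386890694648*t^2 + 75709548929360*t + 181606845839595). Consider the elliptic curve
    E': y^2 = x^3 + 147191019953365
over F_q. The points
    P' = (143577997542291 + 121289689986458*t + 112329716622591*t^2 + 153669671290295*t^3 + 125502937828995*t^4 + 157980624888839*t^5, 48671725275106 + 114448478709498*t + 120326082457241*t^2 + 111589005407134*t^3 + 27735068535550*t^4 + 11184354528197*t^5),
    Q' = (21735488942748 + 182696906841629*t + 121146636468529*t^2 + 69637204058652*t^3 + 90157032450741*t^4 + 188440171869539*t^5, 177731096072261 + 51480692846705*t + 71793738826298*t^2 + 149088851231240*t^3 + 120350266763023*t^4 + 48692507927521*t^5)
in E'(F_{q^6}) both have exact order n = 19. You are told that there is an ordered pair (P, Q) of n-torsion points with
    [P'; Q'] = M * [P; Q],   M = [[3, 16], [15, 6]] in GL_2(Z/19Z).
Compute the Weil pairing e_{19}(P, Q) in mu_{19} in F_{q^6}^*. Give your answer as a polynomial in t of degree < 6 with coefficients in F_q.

e_{19} is bilinear + alternating on E[19], so e_{19}(3*P + 16*Q, 15*P + 6*Q) = e_{19}(P,Q)^(3*6-16*15).
3*6 - 16*15 = -222; reduced mod 19: det = 6, inverse 16.
5-bit Miller (10011) on E'/F_{210650850496819} with a'=0, b'=147191019953365: accumulate tangent/chord ratios at Q'+S and P'+S'.
Result: e(P',Q') = 149917854670029 + 16297146742175*t + 200823985142583*t^2 + 166984745746741*t^3 + 11932680011432*t^4 + 150480413894635*t^5.
Thus e_{19}(P,Q) = 76042827843904 + 22303245265615*t + 190427668623762*t^2 + 12957068424744*t^3 + 4118113323924*t^4 + 118724034483067*t^5.

76042827843904 + 22303245265615*t + 190427668623762*t^2 + 12957068424744*t^3 + 4118113323924*t^4 + 118724034483067*t^5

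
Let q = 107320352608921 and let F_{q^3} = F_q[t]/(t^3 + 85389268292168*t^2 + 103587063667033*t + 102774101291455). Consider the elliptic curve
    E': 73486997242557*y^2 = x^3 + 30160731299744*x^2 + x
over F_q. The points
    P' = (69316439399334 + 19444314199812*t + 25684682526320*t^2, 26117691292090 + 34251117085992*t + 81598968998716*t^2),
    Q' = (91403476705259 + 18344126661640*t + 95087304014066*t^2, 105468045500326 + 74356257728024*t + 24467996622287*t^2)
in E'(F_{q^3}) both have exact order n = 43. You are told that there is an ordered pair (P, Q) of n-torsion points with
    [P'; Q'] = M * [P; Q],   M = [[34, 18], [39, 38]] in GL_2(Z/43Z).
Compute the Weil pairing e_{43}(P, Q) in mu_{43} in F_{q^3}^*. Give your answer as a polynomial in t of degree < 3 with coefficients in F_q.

e_{43} is bilinear + alternating on E[43], so e_{43}(34*P + 18*Q, 39*P + 38*Q) = e_{43}(P,Q)^(34*38-18*39).
det(M) mod 43 = 31; its inverse in (Z/43)^* is 25 (check: 31*25 mod 43 = 1).
Montgomery->Weierstrass: x_W = 30823969315766*x+32182955662432, y_W=30823969315766*y on F_{107320352608921}; lands on y^2=x^3+52516936756492*x+14138762852091.
Build f_{43,P'} and f_{43,Q'} via the 6-bit ladder of 43=101011_2; evaluate at shifted divisors; quotient in F_{107320352608921^3}.
f_P(D_Q)/f_Q(D_P) = 30459824995442 + 95102146774981*t + 73067723265158*t^2.
Finally e_{43}(P,Q) = 36742787571625 + 23613560258594*t + 30858990470006*t^2.

36742787571625 + 23613560258594*t + 30858990470006*t^2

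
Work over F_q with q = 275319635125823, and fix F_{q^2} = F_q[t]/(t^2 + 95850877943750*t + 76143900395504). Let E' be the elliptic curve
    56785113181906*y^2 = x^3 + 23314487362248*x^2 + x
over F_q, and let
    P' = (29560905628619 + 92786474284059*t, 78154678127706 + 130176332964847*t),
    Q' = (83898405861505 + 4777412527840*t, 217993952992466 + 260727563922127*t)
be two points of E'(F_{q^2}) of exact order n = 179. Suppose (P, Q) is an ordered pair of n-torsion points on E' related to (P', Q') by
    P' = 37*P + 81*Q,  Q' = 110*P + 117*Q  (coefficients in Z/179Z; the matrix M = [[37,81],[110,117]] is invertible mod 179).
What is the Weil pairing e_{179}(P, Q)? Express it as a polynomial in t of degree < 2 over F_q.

142261746081755 + 185503652874674*t

The 179-Weil pairing on E[179] over F_{275319635125823} is alternating-bilinear: e_{179}(P',Q') = e_{179}(P,Q)^det(M).
Inverting 73 mod 179: 103. Thus e_{179}(P,Q) = e(P',Q')^{103}.
Set x_W=57023041875820*u+1327400315413, y_W=57023041875820*v; then E': y_W^2=x_W^3+233371541830331*x_W+122263489406792.
Double-and-add over 10110011: 8-1 doublings, 5-1 additions; each step l_{T,T}/v_{2T} or l_{T,P'}/v at Q'+S for random S.
Miller gives e_{179}(P',Q') = 216474183014936 + 32032364826115*t in F_{275319635125823^2}.
Raise to 103: e(P,Q) = 142261746081755 + 185503652874674*t in mu_{179}.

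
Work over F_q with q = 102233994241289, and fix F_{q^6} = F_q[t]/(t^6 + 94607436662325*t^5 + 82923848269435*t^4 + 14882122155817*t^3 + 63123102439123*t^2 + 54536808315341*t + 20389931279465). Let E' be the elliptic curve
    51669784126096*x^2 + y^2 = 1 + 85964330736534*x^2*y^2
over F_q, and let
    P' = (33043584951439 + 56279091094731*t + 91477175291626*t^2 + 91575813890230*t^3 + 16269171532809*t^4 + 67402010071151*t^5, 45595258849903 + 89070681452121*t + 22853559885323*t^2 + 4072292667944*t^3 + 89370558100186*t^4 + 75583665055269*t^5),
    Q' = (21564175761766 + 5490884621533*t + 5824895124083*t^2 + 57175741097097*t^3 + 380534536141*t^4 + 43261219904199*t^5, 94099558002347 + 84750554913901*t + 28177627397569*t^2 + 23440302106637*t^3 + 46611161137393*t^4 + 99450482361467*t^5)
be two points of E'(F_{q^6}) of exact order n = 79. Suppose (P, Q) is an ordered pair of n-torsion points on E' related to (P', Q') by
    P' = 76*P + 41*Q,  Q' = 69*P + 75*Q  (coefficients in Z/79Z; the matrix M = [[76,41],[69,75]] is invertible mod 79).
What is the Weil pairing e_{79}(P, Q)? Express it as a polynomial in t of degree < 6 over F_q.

70184297346366 + 94916007080799*t + 2823830172228*t^2 + 168997640300*t^3 + 66851149692106*t^4 + 77461106404006*t^5

e_{79}(aP+bQ,cP+dQ) = e_{79}(P,Q)^(ad-bc); with (a,b,c,d)=(76,41,69,75) this gives the det-79 law.
Inverting 27 mod 79: 41. Thus e_{79}(P,Q) = e(P',Q')^{41}.
Edwards a_E,d_E -> Montgomery A=1156525136379,B=95500016978692 -> Weierstrass 76048709397748,62374870489675 via alpha=91095015304631,beta=42543360468035.
Run Miller on y^2=x^3+76048709397748*x+62374870489675 over F_{102233994241289}: ladder 1001111 (7 bits); e = f_P(D_Q)/f_Q(D_P).
Miller gives e_{79}(P',Q') = 43306059176646 + 89219471800415*t + 83382558696468*t^2 + 70405112969253*t^3 + 96772801856178*t^4 + 57853034739709*t^5 in F_{102233994241289^6}.
Thus e_{79}(P,Q) = 70184297346366 + 94916007080799*t + 2823830172228*t^2 + 168997640300*t^3 + 66851149692106*t^4 + 77461106404006*t^5.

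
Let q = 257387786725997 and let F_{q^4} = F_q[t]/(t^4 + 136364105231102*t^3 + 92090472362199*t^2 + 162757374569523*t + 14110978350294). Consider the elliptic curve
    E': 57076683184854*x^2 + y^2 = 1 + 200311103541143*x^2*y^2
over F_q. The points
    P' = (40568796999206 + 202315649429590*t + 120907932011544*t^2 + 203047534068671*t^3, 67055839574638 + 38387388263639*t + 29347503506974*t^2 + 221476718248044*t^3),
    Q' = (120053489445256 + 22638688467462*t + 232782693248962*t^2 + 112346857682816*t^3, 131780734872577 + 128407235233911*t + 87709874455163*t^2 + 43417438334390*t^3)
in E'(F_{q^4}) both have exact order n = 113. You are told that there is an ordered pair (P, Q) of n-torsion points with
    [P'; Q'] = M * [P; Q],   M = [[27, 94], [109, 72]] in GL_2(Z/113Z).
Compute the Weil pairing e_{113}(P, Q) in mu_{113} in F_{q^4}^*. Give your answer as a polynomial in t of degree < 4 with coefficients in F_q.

70184741901336 + 49278929303396*t + 33908367045206*t^2 + 57194283927641*t^3

The 113-Weil pairing on E[113] over F_{257387786725997} is alternating-bilinear: e_{113}(P',Q') = e_{113}(P,Q)^det(M).
det(M) mod 113 = 60; its inverse in (Z/113)^* is 81 (check: 60*81 mod 113 = 1).
Edwards a_E,d_E -> Montgomery A=0,B=78370855175886 -> Weierstrass 24912337276713,0 via alpha=0,beta=28538341592427.
7-bit Miller (1110001) on E'/F_{257387786725997} with a'=24912337276713, b'=0: accumulate tangent/chord ratios at Q'+S and P'+S'.
Miller gives e_{113}(P',Q') = 130127984272465 + 140311631306482*t + 193567867587063*t^2 + 60353258432432*t^3 in F_{257387786725997^4}.
e_{113}(P,Q) = (130127984272465 + 140311631306482*t + 193567867587063*t^2 + 60353258432432*t^3)^{81} = 70184741901336 + 49278929303396*t + 33908367045206*t^2 + 57194283927641*t^3.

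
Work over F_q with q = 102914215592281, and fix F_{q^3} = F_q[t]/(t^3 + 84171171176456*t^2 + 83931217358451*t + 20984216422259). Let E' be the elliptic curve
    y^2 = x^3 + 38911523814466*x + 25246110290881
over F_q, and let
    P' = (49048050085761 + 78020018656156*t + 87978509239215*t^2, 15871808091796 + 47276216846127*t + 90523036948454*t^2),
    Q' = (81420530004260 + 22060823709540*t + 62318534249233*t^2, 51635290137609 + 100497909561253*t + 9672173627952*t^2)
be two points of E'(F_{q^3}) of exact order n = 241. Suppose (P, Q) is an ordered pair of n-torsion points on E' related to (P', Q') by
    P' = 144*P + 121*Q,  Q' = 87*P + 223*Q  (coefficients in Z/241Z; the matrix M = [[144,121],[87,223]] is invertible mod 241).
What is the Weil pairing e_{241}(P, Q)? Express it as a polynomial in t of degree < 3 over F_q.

33625810031249 + 78011886811627*t + 17112282284045*t^2

Since e_{241}(P,P)=e_{241}(Q,Q)=1 and e_{241}(Q,P)=e_{241}(P,Q)^{-1}, expanding e_{241}(144*P + 121*Q,87*P + 223*Q) leaves e(P,Q)^det(M).
So e_{241}(P,Q) = e_{241}(P',Q')^{140}, since 136*140 = 1 mod 241.
Miller loop for e_{241} over F_{102914215592281^3}: bits of 241 = 11110001; 7 double steps + 4 add steps, l/v at each.
e_{241}(P',Q') = 40529975830525 + 54116619041976*t + 19848188447825*t^2.
Finally e_{241}(P,Q) = 33625810031249 + 78011886811627*t + 17112282284045*t^2.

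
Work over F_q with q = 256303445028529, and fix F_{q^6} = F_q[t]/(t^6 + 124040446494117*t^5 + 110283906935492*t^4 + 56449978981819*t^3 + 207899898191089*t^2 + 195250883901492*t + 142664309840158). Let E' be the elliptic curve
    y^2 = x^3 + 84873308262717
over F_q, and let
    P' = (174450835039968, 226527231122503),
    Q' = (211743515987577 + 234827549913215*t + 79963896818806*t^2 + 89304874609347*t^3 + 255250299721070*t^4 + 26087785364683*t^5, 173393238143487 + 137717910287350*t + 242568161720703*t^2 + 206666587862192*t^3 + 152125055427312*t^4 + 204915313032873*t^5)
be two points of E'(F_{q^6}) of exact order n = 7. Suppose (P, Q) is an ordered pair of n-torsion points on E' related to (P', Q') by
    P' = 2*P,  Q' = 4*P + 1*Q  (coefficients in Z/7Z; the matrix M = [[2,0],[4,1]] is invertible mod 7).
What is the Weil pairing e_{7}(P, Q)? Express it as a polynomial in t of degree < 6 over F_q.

142768908040891 + 227791424369557*t + 116380967972079*t^2 + 132452296882011*t^3 + 133222079144063*t^4 + 203384828179497*t^5

Alternating bilinearity on E[7] (values in mu_{7} in F_{256303445028529^6}) gives e(P',Q') = e(P,Q)^det(M).
So e_{7}(P,Q) = e_{7}(P',Q')^{4}, since 2*4 = 1 mod 7.
Double-and-add over 111: 3-1 doublings, 3-1 additions; each step l_{T,T}/v_{2T} or l_{T,P'}/v at Q'+S for random S.
Result: e(P',Q') = 7878327295905 + 42417372972515*t + 10743759172411*t^2 + 183400042485243*t^3 + 173229675653818*t^4 + 199606194099583*t^5.
Hence e(P,Q) = 142768908040891 + 227791424369557*t + 116380967972079*t^2 + 132452296882011*t^3 + 133222079144063*t^4 + 203384828179497*t^5 in F_{256303445028529^6}^*.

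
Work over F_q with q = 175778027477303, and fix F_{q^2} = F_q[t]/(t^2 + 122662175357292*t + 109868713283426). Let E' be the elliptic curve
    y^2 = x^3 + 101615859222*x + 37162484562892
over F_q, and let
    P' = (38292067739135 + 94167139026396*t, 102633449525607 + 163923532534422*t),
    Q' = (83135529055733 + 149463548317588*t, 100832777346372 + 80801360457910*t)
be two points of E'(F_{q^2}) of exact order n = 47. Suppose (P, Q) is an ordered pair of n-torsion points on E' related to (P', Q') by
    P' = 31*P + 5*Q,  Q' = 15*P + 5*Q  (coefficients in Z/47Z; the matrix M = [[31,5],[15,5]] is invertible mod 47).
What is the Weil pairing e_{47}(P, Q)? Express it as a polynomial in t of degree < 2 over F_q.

58533947766603 + 171350288299725*t

Alternating bilinearity on E[47] (values in mu_{47} in F_{175778027477303^2}) gives e(P',Q') = e(P,Q)^det(M).
31*5 - 5*15 = 80; reduced mod 47: det = 33, inverse 10.
Build f_{47,P'} and f_{47,Q'} via the 6-bit ladder of 47=101111_2; evaluate at shifted divisors; quotient in F_{175778027477303^2}.
The quotient is 170253422743773 + 70377618512539*t.
Hence e(P,Q) = 58533947766603 + 171350288299725*t in F_{175778027477303^2}^*.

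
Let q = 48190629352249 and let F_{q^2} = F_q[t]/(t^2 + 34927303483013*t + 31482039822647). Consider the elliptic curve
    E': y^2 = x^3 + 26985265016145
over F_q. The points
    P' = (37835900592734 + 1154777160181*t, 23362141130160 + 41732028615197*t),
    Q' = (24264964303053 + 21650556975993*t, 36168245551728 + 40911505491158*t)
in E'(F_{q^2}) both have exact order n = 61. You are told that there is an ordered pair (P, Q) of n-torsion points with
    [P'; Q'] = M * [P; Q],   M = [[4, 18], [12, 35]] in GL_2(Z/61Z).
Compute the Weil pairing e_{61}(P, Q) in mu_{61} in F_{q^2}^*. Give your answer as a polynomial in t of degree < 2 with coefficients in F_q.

24370547162254 + 30446271944028*t

Since e_{61}(P,P)=e_{61}(Q,Q)=1 and e_{61}(Q,P)=e_{61}(P,Q)^{-1}, expanding e_{61}(4*P + 18*Q,12*P + 35*Q) leaves e(P,Q)^det(M).
So e_{61}(P,Q) = e_{61}(P',Q')^{4}, since 46*4 = 1 mod 61.
n = 61 = (111101)_2 (6 bits, wt 5); accumulate f_{61,P'}(Q'+S)/f_{61,P'}(S) along the 5-step ladder.
So e_{61}(P',Q') = 32863106763423 + 42213770908491*t.
Hence e(P,Q) = 24370547162254 + 30446271944028*t in F_{48190629352249^2}^*.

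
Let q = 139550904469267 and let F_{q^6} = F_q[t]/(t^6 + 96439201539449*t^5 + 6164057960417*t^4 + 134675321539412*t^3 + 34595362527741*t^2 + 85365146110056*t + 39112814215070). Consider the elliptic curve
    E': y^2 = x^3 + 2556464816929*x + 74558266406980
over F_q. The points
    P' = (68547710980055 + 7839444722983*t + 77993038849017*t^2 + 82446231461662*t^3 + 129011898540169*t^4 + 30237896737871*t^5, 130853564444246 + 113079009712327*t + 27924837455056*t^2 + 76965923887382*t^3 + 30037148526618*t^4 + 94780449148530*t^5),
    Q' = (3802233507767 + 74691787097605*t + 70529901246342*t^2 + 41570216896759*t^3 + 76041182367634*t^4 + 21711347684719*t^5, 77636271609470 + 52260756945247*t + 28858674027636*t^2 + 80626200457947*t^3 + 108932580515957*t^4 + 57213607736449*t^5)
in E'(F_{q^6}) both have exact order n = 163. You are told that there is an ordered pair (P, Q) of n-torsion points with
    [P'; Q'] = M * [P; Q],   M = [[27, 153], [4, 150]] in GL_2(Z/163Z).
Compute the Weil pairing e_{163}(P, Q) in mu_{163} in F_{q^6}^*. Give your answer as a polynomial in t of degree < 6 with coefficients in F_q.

130310709544417 + 26747751824517*t + 123722618770325*t^2 + 31109645581906*t^3 + 73364636558834*t^4 + 98041611091071*t^5

Under M = [[27,153],[4,150]] in GL_2(Z/163), e_{163}(P',Q') = e_{163}(P,Q)^(27*150-153*4 mod 163).
Inverting 15 mod 163: 87. Thus e_{163}(P,Q) = e(P',Q')^{87}.
8-bit Miller (10100011) on E'/F_{139550904469267} with a'=2556464816929, b'=74558266406980: accumulate tangent/chord ratios at Q'+S and P'+S'.
Result: e(P',Q') = 64610194778870 + 4780864823132*t + 32658520519027*t^2 + 32204995812438*t^3 + 106403564752642*t^4 + 113266313955757*t^5.
Finally e_{163}(P,Q) = 130310709544417 + 26747751824517*t + 123722618770325*t^2 + 31109645581906*t^3 + 73364636558834*t^4 + 98041611091071*t^5.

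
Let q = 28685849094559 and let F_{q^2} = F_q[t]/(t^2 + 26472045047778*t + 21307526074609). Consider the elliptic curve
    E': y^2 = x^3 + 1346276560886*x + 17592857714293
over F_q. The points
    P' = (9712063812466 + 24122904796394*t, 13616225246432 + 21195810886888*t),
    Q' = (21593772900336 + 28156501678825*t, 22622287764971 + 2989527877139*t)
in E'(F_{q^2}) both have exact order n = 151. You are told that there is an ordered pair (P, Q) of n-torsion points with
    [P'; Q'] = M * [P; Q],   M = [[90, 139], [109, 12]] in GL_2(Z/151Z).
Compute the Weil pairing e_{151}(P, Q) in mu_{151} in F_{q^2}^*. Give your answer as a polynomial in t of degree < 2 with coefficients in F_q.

e_{151}(aP+bQ,cP+dQ) = e_{151}(P,Q)^(ad-bc); with (a,b,c,d)=(90,139,109,12) this gives the det-151 law.
det M = 90*12 - 139*109 = -14071 = 123 (mod 151); 123^{-1} = 124 (mod 151).
Build f_{151,P'} and f_{151,Q'} via the 8-bit ladder of 151=10010111_2; evaluate at shifted divisors; quotient in F_{28685849094559^2}.
f_P(D_Q)/f_Q(D_P) = 17999951576237 + 15349580958193*t.
(17999951576237 + 15349580958193*t)^{124} mod (28685849094559,f) = 27461891404539 + 4963660458396*t.

27461891404539 + 4963660458396*t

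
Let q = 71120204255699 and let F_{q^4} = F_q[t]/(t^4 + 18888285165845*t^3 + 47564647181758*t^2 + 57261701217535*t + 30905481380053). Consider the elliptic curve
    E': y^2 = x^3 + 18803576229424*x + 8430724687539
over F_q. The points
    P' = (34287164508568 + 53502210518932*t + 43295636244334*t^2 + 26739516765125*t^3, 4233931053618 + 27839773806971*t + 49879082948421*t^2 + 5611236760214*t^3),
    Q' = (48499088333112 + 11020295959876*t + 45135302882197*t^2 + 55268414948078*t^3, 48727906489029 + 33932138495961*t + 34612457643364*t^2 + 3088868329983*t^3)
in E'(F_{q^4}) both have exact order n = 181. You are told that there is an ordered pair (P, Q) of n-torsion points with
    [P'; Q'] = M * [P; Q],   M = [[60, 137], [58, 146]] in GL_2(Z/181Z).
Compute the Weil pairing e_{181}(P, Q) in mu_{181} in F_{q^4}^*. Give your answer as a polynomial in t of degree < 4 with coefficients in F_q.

8742139264882 + 38852431695032*t + 32954479937741*t^2 + 45534777698225*t^3

e_{181} is bilinear + alternating on E[181], so e_{181}(60*P + 137*Q, 58*P + 146*Q) = e_{181}(P,Q)^(60*146-137*58).
det(M) mod 181 = 90; its inverse in (Z/181)^* is 179 (check: 90*179 mod 181 = 1).
n = 181 = (10110101)_2 (8 bits, wt 5); accumulate f_{181,P'}(Q'+S)/f_{181,P'}(S) along the 7-step ladder.
Miller gives e_{181}(P',Q') = 31185168389234 + 36986291943344*t + 57927174643508*t^2 + 68569065222401*t^3 in F_{71120204255699^4}.
Hence e(P,Q) = 8742139264882 + 38852431695032*t + 32954479937741*t^2 + 45534777698225*t^3 in F_{71120204255699^4}^*.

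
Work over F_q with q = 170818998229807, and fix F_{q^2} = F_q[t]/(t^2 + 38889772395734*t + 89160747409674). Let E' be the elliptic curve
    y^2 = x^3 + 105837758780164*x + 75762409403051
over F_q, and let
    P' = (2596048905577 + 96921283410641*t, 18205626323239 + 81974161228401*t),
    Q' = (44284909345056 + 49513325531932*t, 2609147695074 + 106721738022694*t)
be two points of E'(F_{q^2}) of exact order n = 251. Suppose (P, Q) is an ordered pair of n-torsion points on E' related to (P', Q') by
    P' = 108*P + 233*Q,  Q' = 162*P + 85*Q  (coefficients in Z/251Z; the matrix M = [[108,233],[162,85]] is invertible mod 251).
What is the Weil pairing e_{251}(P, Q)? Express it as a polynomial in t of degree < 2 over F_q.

Alternating bilinearity on E[251] (values in mu_{251} in F_{170818998229807^2}) gives e(P',Q') = e(P,Q)^det(M).
det M = 108*85 - 233*162 = -28566 = 48 (mod 251); 48^{-1} = 68 (mod 251).
Run Miller on y^2=x^3+105837758780164*x+75762409403051 over F_{170818998229807}: ladder 11111011 (8 bits); e = f_P(D_Q)/f_Q(D_P).
Result: e(P',Q') = 103498233052118 + 52938354983617*t.
Thus e_{251}(P,Q) = 146026653288011 + 22222297419169*t.

146026653288011 + 22222297419169*t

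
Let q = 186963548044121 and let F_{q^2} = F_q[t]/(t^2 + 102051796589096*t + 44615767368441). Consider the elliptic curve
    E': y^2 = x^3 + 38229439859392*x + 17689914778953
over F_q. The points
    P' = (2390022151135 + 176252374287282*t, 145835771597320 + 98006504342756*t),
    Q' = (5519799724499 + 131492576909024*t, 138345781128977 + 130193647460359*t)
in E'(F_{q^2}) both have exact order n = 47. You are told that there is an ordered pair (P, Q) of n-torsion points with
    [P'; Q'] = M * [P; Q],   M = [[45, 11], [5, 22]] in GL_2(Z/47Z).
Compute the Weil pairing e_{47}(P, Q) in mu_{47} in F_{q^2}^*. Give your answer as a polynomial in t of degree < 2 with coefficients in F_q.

181500618117279 + 87721210001998*t

The 47-Weil pairing on E[47] over F_{186963548044121} is alternating-bilinear: e_{47}(P',Q') = e_{47}(P,Q)^det(M).
det(M) mod 47 = 42; its inverse in (Z/47)^* is 28 (check: 42*28 mod 47 = 1).
Double-and-add over 101111: 6-1 doublings, 5-1 additions; each step l_{T,T}/v_{2T} or l_{T,P'}/v at Q'+S for random S.
Miller gives e_{47}(P',Q') = 26114888963949 + 126092234275229*t in F_{186963548044121^2}.
Finally e_{47}(P,Q) = 181500618117279 + 87721210001998*t.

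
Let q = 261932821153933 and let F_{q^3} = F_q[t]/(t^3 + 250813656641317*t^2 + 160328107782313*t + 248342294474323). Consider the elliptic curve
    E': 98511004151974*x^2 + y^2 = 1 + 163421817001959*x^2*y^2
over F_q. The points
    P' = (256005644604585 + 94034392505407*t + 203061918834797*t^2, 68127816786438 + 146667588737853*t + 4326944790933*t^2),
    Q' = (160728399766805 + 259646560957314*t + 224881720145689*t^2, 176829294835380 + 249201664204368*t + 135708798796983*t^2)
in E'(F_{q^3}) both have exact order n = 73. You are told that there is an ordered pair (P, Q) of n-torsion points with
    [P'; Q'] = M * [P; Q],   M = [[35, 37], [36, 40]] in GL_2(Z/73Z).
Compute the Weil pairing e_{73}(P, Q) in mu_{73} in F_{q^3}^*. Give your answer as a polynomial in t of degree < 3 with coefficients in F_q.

247095731302044 + 219374544376821*t + 206622391959306*t^2

e_{73} is bilinear + alternating on E[73], so e_{73}(35*P + 37*Q, 36*P + 40*Q) = e_{73}(P,Q)^(35*40-37*36).
det(M) mod 73 = 68; its inverse in (Z/73)^* is 29 (check: 68*29 mod 73 = 1).
Edwards->Montgomery: u=(1+y)/(1-y), v=u/x -> 206823487006674v^2=u^3+u; then x_W=49255502075987u: y^2=x^3+35131509455302*x.
Double-and-add over 1001001: 7-1 doublings, 3-1 additions; each step l_{T,T}/v_{2T} or l_{T,P'}/v at Q'+S for random S.
Miller gives e_{73}(P',Q') = 143155523344147 + 7132392115224*t + 182380926187321*t^2 in F_{261932821153933^3}.
Raise to 29: e(P,Q) = 247095731302044 + 219374544376821*t + 206622391959306*t^2 in mu_{73}.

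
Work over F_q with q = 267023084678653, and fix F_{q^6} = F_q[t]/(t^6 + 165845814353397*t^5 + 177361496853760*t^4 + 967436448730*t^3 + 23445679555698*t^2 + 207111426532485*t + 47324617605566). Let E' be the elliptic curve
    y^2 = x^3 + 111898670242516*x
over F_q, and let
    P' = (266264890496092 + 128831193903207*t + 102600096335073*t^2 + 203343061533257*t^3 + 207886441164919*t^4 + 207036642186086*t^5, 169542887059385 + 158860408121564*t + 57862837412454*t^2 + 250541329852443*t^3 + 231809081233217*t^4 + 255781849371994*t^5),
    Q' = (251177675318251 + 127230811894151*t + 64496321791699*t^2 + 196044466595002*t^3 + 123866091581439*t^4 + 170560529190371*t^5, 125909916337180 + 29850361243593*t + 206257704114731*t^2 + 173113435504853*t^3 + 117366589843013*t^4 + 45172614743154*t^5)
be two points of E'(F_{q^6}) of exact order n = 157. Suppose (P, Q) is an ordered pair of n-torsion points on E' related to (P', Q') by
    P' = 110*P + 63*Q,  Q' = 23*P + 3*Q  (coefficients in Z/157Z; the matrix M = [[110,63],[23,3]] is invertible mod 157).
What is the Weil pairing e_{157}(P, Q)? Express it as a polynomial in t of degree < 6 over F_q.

187539113728864 + 245291960805698*t + 140698533020332*t^2 + 97233571206366*t^3 + 151865807446669*t^4 + 78734205955588*t^5

Under M = [[110,63],[23,3]] in GL_2(Z/157), e_{157}(P',Q') = e_{157}(P,Q)^(110*3-63*23 mod 157).
110*3 - 63*23 = -1119; reduced mod 157: det = 137, inverse 102.
n = 157 = (10011101)_2 (8 bits, wt 5); accumulate f_{157,P'}(Q'+S)/f_{157,P'}(S) along the 7-step ladder.
f_P(D_Q)/f_Q(D_P) = 106443629169311 + 214545674803119*t + 230191943285104*t^2 + 133084881495661*t^3 + 16630352407549*t^4 + 62544258739011*t^5.
Raise to 102: e(P,Q) = 187539113728864 + 245291960805698*t + 140698533020332*t^2 + 97233571206366*t^3 + 151865807446669*t^4 + 78734205955588*t^5 in mu_{157}.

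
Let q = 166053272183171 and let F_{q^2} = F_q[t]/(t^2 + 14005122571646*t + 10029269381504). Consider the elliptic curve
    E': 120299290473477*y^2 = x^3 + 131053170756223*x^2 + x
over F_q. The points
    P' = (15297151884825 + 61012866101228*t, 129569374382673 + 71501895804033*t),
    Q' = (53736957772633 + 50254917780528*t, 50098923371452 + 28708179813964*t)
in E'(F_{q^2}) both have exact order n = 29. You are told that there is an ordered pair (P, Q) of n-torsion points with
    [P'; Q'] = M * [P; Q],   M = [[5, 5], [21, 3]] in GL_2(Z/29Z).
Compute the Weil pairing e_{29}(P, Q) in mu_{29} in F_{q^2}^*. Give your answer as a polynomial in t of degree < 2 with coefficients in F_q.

e_{29}(aP+bQ,cP+dQ) = e_{29}(P,Q)^(ad-bc); with (a,b,c,d)=(5,5,21,3) this gives the det-29 law.
5*3 - 5*21 = -90; reduced mod 29: det = 26, inverse 19.
Set x_W=81405538297296*u+4212341748148, y_W=81405538297296*v; then E': y_W^2=x_W^3+82617456831607*x_W+122609881904556.
5-bit Miller (11101) on E'/F_{166053272183171} with a'=82617456831607, b'=122609881904556: accumulate tangent/chord ratios at Q'+S and P'+S'.
Result: e(P',Q') = 74808191303118 + 66091592713086*t.
Hence e(P,Q) = 147682310577360 + 2569020866289*t in F_{166053272183171^2}^*.

147682310577360 + 2569020866289*t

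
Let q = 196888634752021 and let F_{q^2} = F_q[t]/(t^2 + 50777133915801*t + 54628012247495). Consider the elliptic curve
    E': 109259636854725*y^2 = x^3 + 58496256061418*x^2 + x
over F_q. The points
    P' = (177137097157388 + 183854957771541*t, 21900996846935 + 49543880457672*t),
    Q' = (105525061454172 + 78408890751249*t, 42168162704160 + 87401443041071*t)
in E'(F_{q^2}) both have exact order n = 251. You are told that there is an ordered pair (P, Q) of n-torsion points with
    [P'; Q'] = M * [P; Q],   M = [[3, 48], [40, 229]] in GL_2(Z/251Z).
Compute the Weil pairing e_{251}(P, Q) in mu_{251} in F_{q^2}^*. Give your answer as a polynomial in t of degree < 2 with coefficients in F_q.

Alternating bilinearity on E[251] (values in mu_{251} in F_{196888634752021^2}) gives e(P',Q') = e(P,Q)^det(M).
det M = 3*229 - 48*40 = -1233 = 22 (mod 251); 22^{-1} = 194 (mod 251).
(x,y)|->(75776594800715x+121835546670168,75776594800715y) sends E' to y^2=x^3+4645920615262*x+75033172125357.
8-bit Miller (11111011) on E'/F_{196888634752021} with a'=4645920615262, b'=75033172125357: accumulate tangent/chord ratios at Q'+S and P'+S'.
Result: e(P',Q') = 124879439774283 + 144432996405020*t.
Hence e(P,Q) = 121780736937027 + 103021870220352*t in F_{196888634752021^2}^*.

121780736937027 + 103021870220352*t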